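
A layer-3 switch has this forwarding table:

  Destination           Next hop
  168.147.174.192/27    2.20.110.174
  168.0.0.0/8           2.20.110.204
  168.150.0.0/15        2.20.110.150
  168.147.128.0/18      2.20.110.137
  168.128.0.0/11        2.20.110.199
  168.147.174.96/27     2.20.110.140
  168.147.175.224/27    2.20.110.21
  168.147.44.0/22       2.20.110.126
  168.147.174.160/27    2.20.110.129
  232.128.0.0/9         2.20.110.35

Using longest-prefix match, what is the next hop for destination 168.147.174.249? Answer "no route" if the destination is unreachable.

2.20.110.137

Routes whose prefix contains 168.147.174.249:
  168.0.0.0/8 (168.0.0.0 - 168.255.255.255) -> 2.20.110.204
  168.128.0.0/11 (168.128.0.0 - 168.159.255.255) -> 2.20.110.199
  168.147.128.0/18 (168.147.128.0 - 168.147.191.255) -> 2.20.110.137
More-specific entries that do NOT match:
  168.147.174.192/27 (168.147.174.192 - 168.147.174.223) does not contain 168.147.174.249
  168.147.174.96/27 (168.147.174.96 - 168.147.174.127) does not contain 168.147.174.249
  168.147.175.224/27 (168.147.175.224 - 168.147.175.255) does not contain 168.147.174.249
  168.147.174.160/27 (168.147.174.160 - 168.147.174.191) does not contain 168.147.174.249
  168.147.44.0/22 (168.147.44.0 - 168.147.47.255) does not contain 168.147.174.249
Longest matching prefix is /18 -> next hop 2.20.110.137.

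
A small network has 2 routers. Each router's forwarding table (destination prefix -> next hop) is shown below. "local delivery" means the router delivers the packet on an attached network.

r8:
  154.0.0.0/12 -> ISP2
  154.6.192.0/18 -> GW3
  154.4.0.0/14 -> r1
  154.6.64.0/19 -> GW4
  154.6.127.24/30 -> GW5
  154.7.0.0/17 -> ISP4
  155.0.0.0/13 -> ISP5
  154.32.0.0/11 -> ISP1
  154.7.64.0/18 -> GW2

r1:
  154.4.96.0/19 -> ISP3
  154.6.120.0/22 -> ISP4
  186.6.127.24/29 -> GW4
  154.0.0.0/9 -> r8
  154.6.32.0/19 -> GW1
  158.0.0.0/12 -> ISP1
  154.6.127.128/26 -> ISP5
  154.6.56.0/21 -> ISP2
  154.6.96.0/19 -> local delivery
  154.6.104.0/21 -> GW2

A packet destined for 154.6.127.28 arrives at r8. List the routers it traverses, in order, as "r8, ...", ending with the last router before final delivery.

At r8: longest match for 154.6.127.28 is 154.4.0.0/14 -> r1
At r1: longest match for 154.6.127.28 is 154.6.96.0/19 -> local delivery

r8, r1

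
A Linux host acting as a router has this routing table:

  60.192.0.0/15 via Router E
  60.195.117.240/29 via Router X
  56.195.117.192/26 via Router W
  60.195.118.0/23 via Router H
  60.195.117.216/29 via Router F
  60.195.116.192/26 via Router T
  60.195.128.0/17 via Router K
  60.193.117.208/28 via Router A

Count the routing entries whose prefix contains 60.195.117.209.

No listed prefix contains 60.195.117.209.
Total matching entries: 0.

0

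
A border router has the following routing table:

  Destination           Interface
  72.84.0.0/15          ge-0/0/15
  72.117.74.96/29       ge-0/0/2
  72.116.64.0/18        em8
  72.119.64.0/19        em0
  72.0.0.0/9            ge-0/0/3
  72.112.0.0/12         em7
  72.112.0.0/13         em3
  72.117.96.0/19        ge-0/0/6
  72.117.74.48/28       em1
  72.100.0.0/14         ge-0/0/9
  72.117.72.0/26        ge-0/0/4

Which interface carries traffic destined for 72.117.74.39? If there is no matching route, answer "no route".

em3

Routes whose prefix contains 72.117.74.39:
  72.0.0.0/9 (72.0.0.0 - 72.127.255.255) -> ge-0/0/3
  72.112.0.0/12 (72.112.0.0 - 72.127.255.255) -> em7
  72.112.0.0/13 (72.112.0.0 - 72.119.255.255) -> em3
More-specific entries that do NOT match:
  72.117.74.96/29 (72.117.74.96 - 72.117.74.103) does not contain 72.117.74.39
  72.117.74.48/28 (72.117.74.48 - 72.117.74.63) does not contain 72.117.74.39
  72.117.72.0/26 (72.117.72.0 - 72.117.72.63) does not contain 72.117.74.39
  72.119.64.0/19 (72.119.64.0 - 72.119.95.255) does not contain 72.117.74.39
  72.117.96.0/19 (72.117.96.0 - 72.117.127.255) does not contain 72.117.74.39
  72.116.64.0/18 (72.116.64.0 - 72.116.127.255) does not contain 72.117.74.39
  72.84.0.0/15 (72.84.0.0 - 72.85.255.255) does not contain 72.117.74.39
  72.100.0.0/14 (72.100.0.0 - 72.103.255.255) does not contain 72.117.74.39
Longest matching prefix is /13 -> interface em3.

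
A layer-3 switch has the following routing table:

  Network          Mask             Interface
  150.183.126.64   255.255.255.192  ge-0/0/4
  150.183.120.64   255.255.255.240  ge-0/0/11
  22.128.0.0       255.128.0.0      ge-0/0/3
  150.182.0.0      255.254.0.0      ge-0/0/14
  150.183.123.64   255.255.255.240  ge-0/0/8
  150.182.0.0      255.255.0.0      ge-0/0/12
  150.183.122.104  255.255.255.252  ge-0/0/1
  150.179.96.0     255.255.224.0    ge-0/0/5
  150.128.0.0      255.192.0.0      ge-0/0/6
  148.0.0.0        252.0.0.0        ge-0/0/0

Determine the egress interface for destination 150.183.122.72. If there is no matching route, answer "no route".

Routes whose prefix contains 150.183.122.72:
  148.0.0.0/6 (148.0.0.0 - 151.255.255.255) -> ge-0/0/0
  150.128.0.0/10 (150.128.0.0 - 150.191.255.255) -> ge-0/0/6
  150.182.0.0/15 (150.182.0.0 - 150.183.255.255) -> ge-0/0/14
More-specific entries that do NOT match:
  150.183.122.104/30 (150.183.122.104 - 150.183.122.107) does not contain 150.183.122.72
  150.183.120.64/28 (150.183.120.64 - 150.183.120.79) does not contain 150.183.122.72
  150.183.123.64/28 (150.183.123.64 - 150.183.123.79) does not contain 150.183.122.72
  150.183.126.64/26 (150.183.126.64 - 150.183.126.127) does not contain 150.183.122.72
  150.179.96.0/19 (150.179.96.0 - 150.179.127.255) does not contain 150.183.122.72
  150.182.0.0/16 (150.182.0.0 - 150.182.255.255) does not contain 150.183.122.72
Longest matching prefix is /15 -> interface ge-0/0/14.

ge-0/0/14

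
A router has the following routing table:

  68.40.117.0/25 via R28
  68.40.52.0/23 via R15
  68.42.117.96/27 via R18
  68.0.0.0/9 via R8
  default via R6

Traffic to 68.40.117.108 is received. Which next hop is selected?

R28

Routes whose prefix contains 68.40.117.108:
  0.0.0.0/0 (default, matches everything) -> R6
  68.0.0.0/9 (68.0.0.0 - 68.127.255.255) -> R8
  68.40.117.0/25 (68.40.117.0 - 68.40.117.127) -> R28
More-specific entries that do NOT match:
  68.42.117.96/27 (68.42.117.96 - 68.42.117.127) does not contain 68.40.117.108
Longest matching prefix is /25 -> next hop R28.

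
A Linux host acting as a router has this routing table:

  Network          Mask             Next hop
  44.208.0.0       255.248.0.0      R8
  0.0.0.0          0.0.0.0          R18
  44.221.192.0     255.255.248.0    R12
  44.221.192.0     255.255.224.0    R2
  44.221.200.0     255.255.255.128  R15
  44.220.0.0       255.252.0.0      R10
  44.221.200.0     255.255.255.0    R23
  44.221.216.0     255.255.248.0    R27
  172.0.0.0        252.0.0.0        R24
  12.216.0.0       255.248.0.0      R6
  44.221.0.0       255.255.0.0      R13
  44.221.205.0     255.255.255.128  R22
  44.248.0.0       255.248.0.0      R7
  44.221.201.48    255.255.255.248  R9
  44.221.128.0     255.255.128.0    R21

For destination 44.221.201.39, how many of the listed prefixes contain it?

Prefixes containing 44.221.201.39:
  0.0.0.0/0 (default, matches everything)
  44.220.0.0/14 (44.220.0.0 - 44.223.255.255)
  44.221.0.0/16 (44.221.0.0 - 44.221.255.255)
  44.221.128.0/17 (44.221.128.0 - 44.221.255.255)
  44.221.192.0/19 (44.221.192.0 - 44.221.223.255)
Total matching entries: 5.

5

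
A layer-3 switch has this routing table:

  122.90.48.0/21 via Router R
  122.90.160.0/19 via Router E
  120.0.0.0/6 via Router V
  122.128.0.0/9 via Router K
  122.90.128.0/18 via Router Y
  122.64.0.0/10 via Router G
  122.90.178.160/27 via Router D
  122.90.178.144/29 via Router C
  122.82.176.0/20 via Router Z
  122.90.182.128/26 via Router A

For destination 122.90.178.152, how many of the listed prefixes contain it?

4

Prefixes containing 122.90.178.152:
  120.0.0.0/6 (120.0.0.0 - 123.255.255.255)
  122.64.0.0/10 (122.64.0.0 - 122.127.255.255)
  122.90.128.0/18 (122.90.128.0 - 122.90.191.255)
  122.90.160.0/19 (122.90.160.0 - 122.90.191.255)
Total matching entries: 4.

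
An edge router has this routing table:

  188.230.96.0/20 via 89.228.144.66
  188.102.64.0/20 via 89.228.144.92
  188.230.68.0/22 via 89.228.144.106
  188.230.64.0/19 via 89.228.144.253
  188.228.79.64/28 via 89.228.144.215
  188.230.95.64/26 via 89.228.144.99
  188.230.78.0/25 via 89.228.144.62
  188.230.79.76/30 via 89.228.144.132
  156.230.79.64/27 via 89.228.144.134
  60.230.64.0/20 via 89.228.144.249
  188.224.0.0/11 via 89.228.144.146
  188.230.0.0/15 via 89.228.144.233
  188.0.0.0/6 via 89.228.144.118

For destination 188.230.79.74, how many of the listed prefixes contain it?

Prefixes containing 188.230.79.74:
  188.0.0.0/6 (188.0.0.0 - 191.255.255.255)
  188.224.0.0/11 (188.224.0.0 - 188.255.255.255)
  188.230.0.0/15 (188.230.0.0 - 188.231.255.255)
  188.230.64.0/19 (188.230.64.0 - 188.230.95.255)
Total matching entries: 4.

4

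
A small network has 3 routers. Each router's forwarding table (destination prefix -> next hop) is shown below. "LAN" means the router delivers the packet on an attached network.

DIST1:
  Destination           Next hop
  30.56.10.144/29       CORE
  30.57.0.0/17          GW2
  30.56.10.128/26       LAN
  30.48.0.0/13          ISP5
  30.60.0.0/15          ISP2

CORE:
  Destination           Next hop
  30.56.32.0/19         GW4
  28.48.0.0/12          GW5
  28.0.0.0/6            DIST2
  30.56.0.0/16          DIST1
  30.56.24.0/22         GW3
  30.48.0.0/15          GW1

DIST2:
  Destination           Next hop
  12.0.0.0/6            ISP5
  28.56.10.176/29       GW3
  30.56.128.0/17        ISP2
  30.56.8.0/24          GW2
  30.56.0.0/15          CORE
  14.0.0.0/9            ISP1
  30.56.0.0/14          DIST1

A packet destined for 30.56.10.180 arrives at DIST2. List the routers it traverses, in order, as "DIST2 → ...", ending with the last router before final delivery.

DIST2 → CORE → DIST1

At DIST2: longest match for 30.56.10.180 is 30.56.0.0/15 -> CORE
At CORE: longest match for 30.56.10.180 is 30.56.0.0/16 -> DIST1
At DIST1: longest match for 30.56.10.180 is 30.56.10.128/26 -> LAN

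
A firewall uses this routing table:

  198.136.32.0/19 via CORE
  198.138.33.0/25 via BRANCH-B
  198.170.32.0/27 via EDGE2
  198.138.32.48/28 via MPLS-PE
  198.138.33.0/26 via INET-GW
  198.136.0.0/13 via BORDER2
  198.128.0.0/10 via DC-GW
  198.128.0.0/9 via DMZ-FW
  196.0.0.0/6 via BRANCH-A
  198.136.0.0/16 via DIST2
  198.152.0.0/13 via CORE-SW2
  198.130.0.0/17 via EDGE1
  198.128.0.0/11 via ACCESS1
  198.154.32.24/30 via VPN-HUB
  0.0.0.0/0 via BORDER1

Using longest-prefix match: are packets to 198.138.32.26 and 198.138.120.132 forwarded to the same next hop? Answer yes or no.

yes

198.138.32.26: longest match 198.136.0.0/13 -> BORDER2
198.138.120.132: longest match 198.136.0.0/13 -> BORDER2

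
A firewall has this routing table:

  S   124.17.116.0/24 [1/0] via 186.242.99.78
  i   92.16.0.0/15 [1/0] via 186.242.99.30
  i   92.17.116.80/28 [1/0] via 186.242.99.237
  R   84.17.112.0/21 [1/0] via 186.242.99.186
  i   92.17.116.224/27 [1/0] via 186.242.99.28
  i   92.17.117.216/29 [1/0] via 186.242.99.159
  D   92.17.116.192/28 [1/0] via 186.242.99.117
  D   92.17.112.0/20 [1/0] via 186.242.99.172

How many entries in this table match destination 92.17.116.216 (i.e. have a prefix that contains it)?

Prefixes containing 92.17.116.216:
  92.16.0.0/15 (92.16.0.0 - 92.17.255.255)
  92.17.112.0/20 (92.17.112.0 - 92.17.127.255)
Total matching entries: 2.

2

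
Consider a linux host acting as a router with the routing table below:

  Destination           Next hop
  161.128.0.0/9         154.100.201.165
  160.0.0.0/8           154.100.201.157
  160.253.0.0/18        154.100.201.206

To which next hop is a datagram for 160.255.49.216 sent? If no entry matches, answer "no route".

154.100.201.157

Routes whose prefix contains 160.255.49.216:
  160.0.0.0/8 (160.0.0.0 - 160.255.255.255) -> 154.100.201.157
More-specific entries that do NOT match:
  160.253.0.0/18 (160.253.0.0 - 160.253.63.255) does not contain 160.255.49.216
  161.128.0.0/9 (161.128.0.0 - 161.255.255.255) does not contain 160.255.49.216
Longest matching prefix is /8 -> next hop 154.100.201.157.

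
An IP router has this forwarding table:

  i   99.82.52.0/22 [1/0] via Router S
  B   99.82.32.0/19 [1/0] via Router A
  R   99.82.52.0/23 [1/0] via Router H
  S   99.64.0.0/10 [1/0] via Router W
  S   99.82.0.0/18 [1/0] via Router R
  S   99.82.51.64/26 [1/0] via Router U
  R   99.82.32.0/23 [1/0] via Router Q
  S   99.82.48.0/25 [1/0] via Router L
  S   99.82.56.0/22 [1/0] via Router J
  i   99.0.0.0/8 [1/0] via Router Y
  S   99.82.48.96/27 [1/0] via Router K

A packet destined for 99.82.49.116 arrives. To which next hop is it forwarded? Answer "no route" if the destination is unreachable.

Router A

Routes whose prefix contains 99.82.49.116:
  99.0.0.0/8 (99.0.0.0 - 99.255.255.255) -> Router Y
  99.64.0.0/10 (99.64.0.0 - 99.127.255.255) -> Router W
  99.82.0.0/18 (99.82.0.0 - 99.82.63.255) -> Router R
  99.82.32.0/19 (99.82.32.0 - 99.82.63.255) -> Router A
More-specific entries that do NOT match:
  99.82.48.96/27 (99.82.48.96 - 99.82.48.127) does not contain 99.82.49.116
  99.82.51.64/26 (99.82.51.64 - 99.82.51.127) does not contain 99.82.49.116
  99.82.48.0/25 (99.82.48.0 - 99.82.48.127) does not contain 99.82.49.116
  99.82.52.0/23 (99.82.52.0 - 99.82.53.255) does not contain 99.82.49.116
  99.82.32.0/23 (99.82.32.0 - 99.82.33.255) does not contain 99.82.49.116
  99.82.52.0/22 (99.82.52.0 - 99.82.55.255) does not contain 99.82.49.116
  99.82.56.0/22 (99.82.56.0 - 99.82.59.255) does not contain 99.82.49.116
Longest matching prefix is /19 -> next hop Router A.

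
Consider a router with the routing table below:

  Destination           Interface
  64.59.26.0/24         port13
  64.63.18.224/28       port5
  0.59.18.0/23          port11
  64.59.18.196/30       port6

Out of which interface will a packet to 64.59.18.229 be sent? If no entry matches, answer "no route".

No entry's prefix contains 64.59.18.229; there is no default route.

no route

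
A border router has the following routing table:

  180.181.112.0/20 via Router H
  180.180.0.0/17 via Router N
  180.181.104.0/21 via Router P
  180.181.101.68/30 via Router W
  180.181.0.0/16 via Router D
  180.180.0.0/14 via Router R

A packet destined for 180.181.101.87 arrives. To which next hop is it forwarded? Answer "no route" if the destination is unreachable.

Router D

Routes whose prefix contains 180.181.101.87:
  180.180.0.0/14 (180.180.0.0 - 180.183.255.255) -> Router R
  180.181.0.0/16 (180.181.0.0 - 180.181.255.255) -> Router D
More-specific entries that do NOT match:
  180.181.101.68/30 (180.181.101.68 - 180.181.101.71) does not contain 180.181.101.87
  180.181.104.0/21 (180.181.104.0 - 180.181.111.255) does not contain 180.181.101.87
  180.181.112.0/20 (180.181.112.0 - 180.181.127.255) does not contain 180.181.101.87
  180.180.0.0/17 (180.180.0.0 - 180.180.127.255) does not contain 180.181.101.87
Longest matching prefix is /16 -> next hop Router D.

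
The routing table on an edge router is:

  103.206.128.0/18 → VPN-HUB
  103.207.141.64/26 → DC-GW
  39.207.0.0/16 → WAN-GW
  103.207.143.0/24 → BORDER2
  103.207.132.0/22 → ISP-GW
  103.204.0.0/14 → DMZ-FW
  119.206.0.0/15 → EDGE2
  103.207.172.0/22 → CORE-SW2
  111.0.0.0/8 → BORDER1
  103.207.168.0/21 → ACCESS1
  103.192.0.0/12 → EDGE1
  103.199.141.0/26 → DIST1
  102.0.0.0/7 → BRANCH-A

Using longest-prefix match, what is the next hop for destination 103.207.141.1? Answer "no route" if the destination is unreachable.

Routes whose prefix contains 103.207.141.1:
  102.0.0.0/7 (102.0.0.0 - 103.255.255.255) -> BRANCH-A
  103.192.0.0/12 (103.192.0.0 - 103.207.255.255) -> EDGE1
  103.204.0.0/14 (103.204.0.0 - 103.207.255.255) -> DMZ-FW
More-specific entries that do NOT match:
  103.207.141.64/26 (103.207.141.64 - 103.207.141.127) does not contain 103.207.141.1
  103.199.141.0/26 (103.199.141.0 - 103.199.141.63) does not contain 103.207.141.1
  103.207.143.0/24 (103.207.143.0 - 103.207.143.255) does not contain 103.207.141.1
  103.207.132.0/22 (103.207.132.0 - 103.207.135.255) does not contain 103.207.141.1
  103.207.172.0/22 (103.207.172.0 - 103.207.175.255) does not contain 103.207.141.1
  103.207.168.0/21 (103.207.168.0 - 103.207.175.255) does not contain 103.207.141.1
  103.206.128.0/18 (103.206.128.0 - 103.206.191.255) does not contain 103.207.141.1
  39.207.0.0/16 (39.207.0.0 - 39.207.255.255) does not contain 103.207.141.1
  119.206.0.0/15 (119.206.0.0 - 119.207.255.255) does not contain 103.207.141.1
Longest matching prefix is /14 -> next hop DMZ-FW.

DMZ-FW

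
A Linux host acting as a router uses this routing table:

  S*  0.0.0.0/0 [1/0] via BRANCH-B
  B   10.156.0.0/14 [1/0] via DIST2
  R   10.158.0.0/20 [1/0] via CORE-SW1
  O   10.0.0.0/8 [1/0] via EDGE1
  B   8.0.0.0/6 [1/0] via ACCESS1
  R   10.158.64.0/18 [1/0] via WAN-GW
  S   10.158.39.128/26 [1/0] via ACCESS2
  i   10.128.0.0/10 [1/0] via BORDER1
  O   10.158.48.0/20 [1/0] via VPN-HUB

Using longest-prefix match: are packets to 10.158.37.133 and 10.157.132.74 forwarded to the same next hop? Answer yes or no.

10.158.37.133: longest match 10.156.0.0/14 -> DIST2
10.157.132.74: longest match 10.156.0.0/14 -> DIST2

yes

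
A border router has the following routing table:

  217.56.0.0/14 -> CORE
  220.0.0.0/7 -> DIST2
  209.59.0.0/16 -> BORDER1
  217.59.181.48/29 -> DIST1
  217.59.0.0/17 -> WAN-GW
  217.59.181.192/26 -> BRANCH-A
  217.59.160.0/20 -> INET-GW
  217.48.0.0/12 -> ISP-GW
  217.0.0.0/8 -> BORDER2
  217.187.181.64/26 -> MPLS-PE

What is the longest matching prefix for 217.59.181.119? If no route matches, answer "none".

217.56.0.0/14

Entries matching 217.59.181.119:
  217.0.0.0/8 (217.0.0.0 - 217.255.255.255)
  217.48.0.0/12 (217.48.0.0 - 217.63.255.255)
  217.56.0.0/14 (217.56.0.0 - 217.59.255.255)
Most specific is 217.56.0.0/14.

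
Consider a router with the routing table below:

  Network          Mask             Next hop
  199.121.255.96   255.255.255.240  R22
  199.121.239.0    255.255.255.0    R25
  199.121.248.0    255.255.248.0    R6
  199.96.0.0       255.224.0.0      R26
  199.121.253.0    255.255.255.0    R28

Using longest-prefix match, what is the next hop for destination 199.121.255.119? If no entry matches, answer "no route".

Routes whose prefix contains 199.121.255.119:
  199.96.0.0/11 (199.96.0.0 - 199.127.255.255) -> R26
  199.121.248.0/21 (199.121.248.0 - 199.121.255.255) -> R6
More-specific entries that do NOT match:
  199.121.255.96/28 (199.121.255.96 - 199.121.255.111) does not contain 199.121.255.119
  199.121.239.0/24 (199.121.239.0 - 199.121.239.255) does not contain 199.121.255.119
  199.121.253.0/24 (199.121.253.0 - 199.121.253.255) does not contain 199.121.255.119
Longest matching prefix is /21 -> next hop R6.

R6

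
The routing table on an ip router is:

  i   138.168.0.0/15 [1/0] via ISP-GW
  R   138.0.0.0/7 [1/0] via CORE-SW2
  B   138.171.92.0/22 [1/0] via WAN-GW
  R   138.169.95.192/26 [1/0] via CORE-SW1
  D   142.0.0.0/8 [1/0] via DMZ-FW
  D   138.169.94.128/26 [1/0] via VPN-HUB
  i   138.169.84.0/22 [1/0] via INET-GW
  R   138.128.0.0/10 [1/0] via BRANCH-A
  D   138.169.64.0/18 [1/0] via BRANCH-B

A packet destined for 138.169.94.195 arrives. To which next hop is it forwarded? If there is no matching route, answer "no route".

Routes whose prefix contains 138.169.94.195:
  138.0.0.0/7 (138.0.0.0 - 139.255.255.255) -> CORE-SW2
  138.128.0.0/10 (138.128.0.0 - 138.191.255.255) -> BRANCH-A
  138.168.0.0/15 (138.168.0.0 - 138.169.255.255) -> ISP-GW
  138.169.64.0/18 (138.169.64.0 - 138.169.127.255) -> BRANCH-B
More-specific entries that do NOT match:
  138.169.95.192/26 (138.169.95.192 - 138.169.95.255) does not contain 138.169.94.195
  138.169.94.128/26 (138.169.94.128 - 138.169.94.191) does not contain 138.169.94.195
  138.171.92.0/22 (138.171.92.0 - 138.171.95.255) does not contain 138.169.94.195
  138.169.84.0/22 (138.169.84.0 - 138.169.87.255) does not contain 138.169.94.195
Longest matching prefix is /18 -> next hop BRANCH-B.

BRANCH-B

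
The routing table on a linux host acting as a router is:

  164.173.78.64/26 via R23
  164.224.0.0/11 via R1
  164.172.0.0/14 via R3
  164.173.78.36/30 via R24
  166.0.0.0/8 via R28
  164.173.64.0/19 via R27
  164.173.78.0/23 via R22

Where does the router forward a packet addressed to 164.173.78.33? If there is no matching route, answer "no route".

Routes whose prefix contains 164.173.78.33:
  164.172.0.0/14 (164.172.0.0 - 164.175.255.255) -> R3
  164.173.64.0/19 (164.173.64.0 - 164.173.95.255) -> R27
  164.173.78.0/23 (164.173.78.0 - 164.173.79.255) -> R22
More-specific entries that do NOT match:
  164.173.78.36/30 (164.173.78.36 - 164.173.78.39) does not contain 164.173.78.33
  164.173.78.64/26 (164.173.78.64 - 164.173.78.127) does not contain 164.173.78.33
Longest matching prefix is /23 -> next hop R22.

R22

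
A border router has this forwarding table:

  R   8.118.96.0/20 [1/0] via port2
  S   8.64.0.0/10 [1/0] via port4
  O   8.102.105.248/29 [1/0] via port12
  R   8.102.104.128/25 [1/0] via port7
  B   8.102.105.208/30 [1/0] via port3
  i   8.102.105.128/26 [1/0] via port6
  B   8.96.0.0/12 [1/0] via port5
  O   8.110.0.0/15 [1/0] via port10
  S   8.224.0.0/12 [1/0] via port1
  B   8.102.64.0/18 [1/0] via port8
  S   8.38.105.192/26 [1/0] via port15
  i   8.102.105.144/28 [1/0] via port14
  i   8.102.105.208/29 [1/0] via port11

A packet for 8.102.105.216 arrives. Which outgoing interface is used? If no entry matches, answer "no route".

Routes whose prefix contains 8.102.105.216:
  8.64.0.0/10 (8.64.0.0 - 8.127.255.255) -> port4
  8.96.0.0/12 (8.96.0.0 - 8.111.255.255) -> port5
  8.102.64.0/18 (8.102.64.0 - 8.102.127.255) -> port8
More-specific entries that do NOT match:
  8.102.105.208/30 (8.102.105.208 - 8.102.105.211) does not contain 8.102.105.216
  8.102.105.248/29 (8.102.105.248 - 8.102.105.255) does not contain 8.102.105.216
  8.102.105.208/29 (8.102.105.208 - 8.102.105.215) does not contain 8.102.105.216
  8.102.105.144/28 (8.102.105.144 - 8.102.105.159) does not contain 8.102.105.216
  8.102.105.128/26 (8.102.105.128 - 8.102.105.191) does not contain 8.102.105.216
  8.38.105.192/26 (8.38.105.192 - 8.38.105.255) does not contain 8.102.105.216
  8.102.104.128/25 (8.102.104.128 - 8.102.104.255) does not contain 8.102.105.216
  8.118.96.0/20 (8.118.96.0 - 8.118.111.255) does not contain 8.102.105.216
Longest matching prefix is /18 -> interface port8.

port8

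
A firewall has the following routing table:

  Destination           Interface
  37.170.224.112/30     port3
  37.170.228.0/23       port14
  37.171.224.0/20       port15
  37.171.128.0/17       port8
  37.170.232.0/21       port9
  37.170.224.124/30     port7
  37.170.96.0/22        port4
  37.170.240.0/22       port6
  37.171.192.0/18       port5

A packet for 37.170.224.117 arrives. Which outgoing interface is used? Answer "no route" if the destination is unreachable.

no route

No entry's prefix contains 37.170.224.117; there is no default route.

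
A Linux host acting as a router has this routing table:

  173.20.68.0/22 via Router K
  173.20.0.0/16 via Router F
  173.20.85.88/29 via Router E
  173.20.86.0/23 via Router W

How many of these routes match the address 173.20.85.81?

1

Prefixes containing 173.20.85.81:
  173.20.0.0/16 (173.20.0.0 - 173.20.255.255)
Total matching entries: 1.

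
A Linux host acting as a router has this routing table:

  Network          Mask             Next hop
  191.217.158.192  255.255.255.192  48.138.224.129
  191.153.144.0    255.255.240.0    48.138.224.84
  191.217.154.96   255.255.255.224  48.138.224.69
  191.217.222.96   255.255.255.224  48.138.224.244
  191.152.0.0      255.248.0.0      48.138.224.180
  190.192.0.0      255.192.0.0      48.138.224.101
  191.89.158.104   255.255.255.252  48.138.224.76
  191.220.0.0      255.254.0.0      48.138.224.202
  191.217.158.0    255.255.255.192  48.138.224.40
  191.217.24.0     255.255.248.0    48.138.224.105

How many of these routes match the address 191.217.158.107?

No listed prefix contains 191.217.158.107.
Total matching entries: 0.

0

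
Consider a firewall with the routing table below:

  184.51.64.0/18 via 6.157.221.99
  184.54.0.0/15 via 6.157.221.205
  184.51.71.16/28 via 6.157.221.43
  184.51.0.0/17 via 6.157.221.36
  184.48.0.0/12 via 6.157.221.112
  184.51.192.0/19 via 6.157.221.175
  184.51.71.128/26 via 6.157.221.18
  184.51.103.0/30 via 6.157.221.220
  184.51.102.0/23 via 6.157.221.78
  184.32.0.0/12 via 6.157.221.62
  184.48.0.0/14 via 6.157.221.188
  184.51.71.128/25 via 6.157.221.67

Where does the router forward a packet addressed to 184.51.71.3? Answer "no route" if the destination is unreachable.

6.157.221.99

Routes whose prefix contains 184.51.71.3:
  184.48.0.0/12 (184.48.0.0 - 184.63.255.255) -> 6.157.221.112
  184.48.0.0/14 (184.48.0.0 - 184.51.255.255) -> 6.157.221.188
  184.51.0.0/17 (184.51.0.0 - 184.51.127.255) -> 6.157.221.36
  184.51.64.0/18 (184.51.64.0 - 184.51.127.255) -> 6.157.221.99
More-specific entries that do NOT match:
  184.51.103.0/30 (184.51.103.0 - 184.51.103.3) does not contain 184.51.71.3
  184.51.71.16/28 (184.51.71.16 - 184.51.71.31) does not contain 184.51.71.3
  184.51.71.128/26 (184.51.71.128 - 184.51.71.191) does not contain 184.51.71.3
  184.51.71.128/25 (184.51.71.128 - 184.51.71.255) does not contain 184.51.71.3
  184.51.102.0/23 (184.51.102.0 - 184.51.103.255) does not contain 184.51.71.3
  184.51.192.0/19 (184.51.192.0 - 184.51.223.255) does not contain 184.51.71.3
Longest matching prefix is /18 -> next hop 6.157.221.99.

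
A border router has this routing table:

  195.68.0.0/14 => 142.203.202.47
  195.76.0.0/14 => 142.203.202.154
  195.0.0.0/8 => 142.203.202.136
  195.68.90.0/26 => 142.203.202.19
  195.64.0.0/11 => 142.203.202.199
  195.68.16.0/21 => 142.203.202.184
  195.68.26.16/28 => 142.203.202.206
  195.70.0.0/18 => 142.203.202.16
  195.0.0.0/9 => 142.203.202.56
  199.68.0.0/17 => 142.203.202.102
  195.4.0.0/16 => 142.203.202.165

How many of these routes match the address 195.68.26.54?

Prefixes containing 195.68.26.54:
  195.0.0.0/8 (195.0.0.0 - 195.255.255.255)
  195.0.0.0/9 (195.0.0.0 - 195.127.255.255)
  195.64.0.0/11 (195.64.0.0 - 195.95.255.255)
  195.68.0.0/14 (195.68.0.0 - 195.71.255.255)
Total matching entries: 4.

4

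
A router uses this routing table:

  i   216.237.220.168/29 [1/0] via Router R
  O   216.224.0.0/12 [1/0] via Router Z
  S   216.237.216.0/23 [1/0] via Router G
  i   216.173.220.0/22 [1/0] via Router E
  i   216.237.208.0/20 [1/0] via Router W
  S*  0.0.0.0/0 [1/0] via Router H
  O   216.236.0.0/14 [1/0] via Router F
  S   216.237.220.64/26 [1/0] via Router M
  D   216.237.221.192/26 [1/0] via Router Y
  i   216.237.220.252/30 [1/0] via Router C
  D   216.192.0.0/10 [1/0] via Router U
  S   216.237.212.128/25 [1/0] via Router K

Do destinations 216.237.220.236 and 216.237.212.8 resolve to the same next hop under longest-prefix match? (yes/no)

yes

216.237.220.236: longest match 216.237.208.0/20 -> Router W
216.237.212.8: longest match 216.237.208.0/20 -> Router W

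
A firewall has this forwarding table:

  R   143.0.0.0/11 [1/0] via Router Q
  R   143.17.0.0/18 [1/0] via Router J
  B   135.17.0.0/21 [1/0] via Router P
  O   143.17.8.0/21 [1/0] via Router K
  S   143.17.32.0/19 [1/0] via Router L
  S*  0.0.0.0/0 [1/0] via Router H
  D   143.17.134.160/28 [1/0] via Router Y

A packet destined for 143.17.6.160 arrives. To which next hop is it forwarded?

Routes whose prefix contains 143.17.6.160:
  0.0.0.0/0 (default, matches everything) -> Router H
  143.0.0.0/11 (143.0.0.0 - 143.31.255.255) -> Router Q
  143.17.0.0/18 (143.17.0.0 - 143.17.63.255) -> Router J
More-specific entries that do NOT match:
  143.17.134.160/28 (143.17.134.160 - 143.17.134.175) does not contain 143.17.6.160
  135.17.0.0/21 (135.17.0.0 - 135.17.7.255) does not contain 143.17.6.160
  143.17.8.0/21 (143.17.8.0 - 143.17.15.255) does not contain 143.17.6.160
  143.17.32.0/19 (143.17.32.0 - 143.17.63.255) does not contain 143.17.6.160
Longest matching prefix is /18 -> next hop Router J.

Router J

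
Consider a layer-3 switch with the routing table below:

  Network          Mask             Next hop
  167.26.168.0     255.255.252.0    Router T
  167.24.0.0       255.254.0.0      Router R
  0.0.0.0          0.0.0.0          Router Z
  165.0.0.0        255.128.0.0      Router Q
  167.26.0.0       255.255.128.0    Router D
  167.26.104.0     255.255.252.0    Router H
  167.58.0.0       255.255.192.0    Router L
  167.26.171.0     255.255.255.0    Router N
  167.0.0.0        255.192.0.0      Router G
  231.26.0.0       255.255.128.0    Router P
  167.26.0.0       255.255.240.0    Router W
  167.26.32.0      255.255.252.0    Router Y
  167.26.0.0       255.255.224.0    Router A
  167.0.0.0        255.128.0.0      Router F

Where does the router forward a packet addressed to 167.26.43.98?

Router D

Routes whose prefix contains 167.26.43.98:
  0.0.0.0/0 (default, matches everything) -> Router Z
  167.0.0.0/9 (167.0.0.0 - 167.127.255.255) -> Router F
  167.0.0.0/10 (167.0.0.0 - 167.63.255.255) -> Router G
  167.26.0.0/17 (167.26.0.0 - 167.26.127.255) -> Router D
More-specific entries that do NOT match:
  167.26.171.0/24 (167.26.171.0 - 167.26.171.255) does not contain 167.26.43.98
  167.26.168.0/22 (167.26.168.0 - 167.26.171.255) does not contain 167.26.43.98
  167.26.104.0/22 (167.26.104.0 - 167.26.107.255) does not contain 167.26.43.98
  167.26.32.0/22 (167.26.32.0 - 167.26.35.255) does not contain 167.26.43.98
  167.26.0.0/20 (167.26.0.0 - 167.26.15.255) does not contain 167.26.43.98
  167.26.0.0/19 (167.26.0.0 - 167.26.31.255) does not contain 167.26.43.98
  167.58.0.0/18 (167.58.0.0 - 167.58.63.255) does not contain 167.26.43.98
Longest matching prefix is /17 -> next hop Router D.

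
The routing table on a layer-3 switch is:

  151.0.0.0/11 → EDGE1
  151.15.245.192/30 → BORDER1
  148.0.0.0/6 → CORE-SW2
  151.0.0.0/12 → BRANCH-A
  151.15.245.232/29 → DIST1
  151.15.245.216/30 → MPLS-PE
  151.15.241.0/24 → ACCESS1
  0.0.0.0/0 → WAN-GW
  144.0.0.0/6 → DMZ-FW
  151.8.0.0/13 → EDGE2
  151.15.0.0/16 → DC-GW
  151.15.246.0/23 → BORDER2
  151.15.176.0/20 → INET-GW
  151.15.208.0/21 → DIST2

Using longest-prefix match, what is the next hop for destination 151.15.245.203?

Routes whose prefix contains 151.15.245.203:
  0.0.0.0/0 (default, matches everything) -> WAN-GW
  148.0.0.0/6 (148.0.0.0 - 151.255.255.255) -> CORE-SW2
  151.0.0.0/11 (151.0.0.0 - 151.31.255.255) -> EDGE1
  151.0.0.0/12 (151.0.0.0 - 151.15.255.255) -> BRANCH-A
  151.8.0.0/13 (151.8.0.0 - 151.15.255.255) -> EDGE2
  151.15.0.0/16 (151.15.0.0 - 151.15.255.255) -> DC-GW
More-specific entries that do NOT match:
  151.15.245.192/30 (151.15.245.192 - 151.15.245.195) does not contain 151.15.245.203
  151.15.245.216/30 (151.15.245.216 - 151.15.245.219) does not contain 151.15.245.203
  151.15.245.232/29 (151.15.245.232 - 151.15.245.239) does not contain 151.15.245.203
  151.15.241.0/24 (151.15.241.0 - 151.15.241.255) does not contain 151.15.245.203
  151.15.246.0/23 (151.15.246.0 - 151.15.247.255) does not contain 151.15.245.203
  151.15.208.0/21 (151.15.208.0 - 151.15.215.255) does not contain 151.15.245.203
  151.15.176.0/20 (151.15.176.0 - 151.15.191.255) does not contain 151.15.245.203
Longest matching prefix is /16 -> next hop DC-GW.

DC-GW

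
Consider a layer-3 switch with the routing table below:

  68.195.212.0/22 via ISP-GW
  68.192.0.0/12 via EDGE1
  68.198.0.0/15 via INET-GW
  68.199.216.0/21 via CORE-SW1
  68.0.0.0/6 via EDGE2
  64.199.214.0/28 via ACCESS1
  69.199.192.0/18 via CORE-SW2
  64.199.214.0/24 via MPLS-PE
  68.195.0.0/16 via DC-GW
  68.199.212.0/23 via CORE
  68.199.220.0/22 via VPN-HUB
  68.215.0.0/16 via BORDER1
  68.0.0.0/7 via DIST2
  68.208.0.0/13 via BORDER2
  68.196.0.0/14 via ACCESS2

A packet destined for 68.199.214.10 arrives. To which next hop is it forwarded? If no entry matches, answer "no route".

INET-GW

Routes whose prefix contains 68.199.214.10:
  68.0.0.0/6 (68.0.0.0 - 71.255.255.255) -> EDGE2
  68.0.0.0/7 (68.0.0.0 - 69.255.255.255) -> DIST2
  68.192.0.0/12 (68.192.0.0 - 68.207.255.255) -> EDGE1
  68.196.0.0/14 (68.196.0.0 - 68.199.255.255) -> ACCESS2
  68.198.0.0/15 (68.198.0.0 - 68.199.255.255) -> INET-GW
More-specific entries that do NOT match:
  64.199.214.0/28 (64.199.214.0 - 64.199.214.15) does not contain 68.199.214.10
  64.199.214.0/24 (64.199.214.0 - 64.199.214.255) does not contain 68.199.214.10
  68.199.212.0/23 (68.199.212.0 - 68.199.213.255) does not contain 68.199.214.10
  68.195.212.0/22 (68.195.212.0 - 68.195.215.255) does not contain 68.199.214.10
  68.199.220.0/22 (68.199.220.0 - 68.199.223.255) does not contain 68.199.214.10
  68.199.216.0/21 (68.199.216.0 - 68.199.223.255) does not contain 68.199.214.10
  69.199.192.0/18 (69.199.192.0 - 69.199.255.255) does not contain 68.199.214.10
  68.195.0.0/16 (68.195.0.0 - 68.195.255.255) does not contain 68.199.214.10
  68.215.0.0/16 (68.215.0.0 - 68.215.255.255) does not contain 68.199.214.10
Longest matching prefix is /15 -> next hop INET-GW.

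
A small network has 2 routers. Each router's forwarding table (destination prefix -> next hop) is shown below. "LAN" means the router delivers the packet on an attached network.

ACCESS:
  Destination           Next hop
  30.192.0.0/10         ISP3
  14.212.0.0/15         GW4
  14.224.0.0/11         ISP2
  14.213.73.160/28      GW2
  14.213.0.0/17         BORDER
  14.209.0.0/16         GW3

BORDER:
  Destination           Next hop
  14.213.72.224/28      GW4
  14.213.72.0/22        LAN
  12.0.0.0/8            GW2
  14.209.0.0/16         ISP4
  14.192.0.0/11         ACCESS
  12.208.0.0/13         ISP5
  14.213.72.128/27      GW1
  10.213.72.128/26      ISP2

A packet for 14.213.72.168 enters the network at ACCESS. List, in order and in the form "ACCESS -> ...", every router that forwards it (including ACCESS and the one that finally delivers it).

ACCESS -> BORDER

At ACCESS: longest match for 14.213.72.168 is 14.213.0.0/17 -> BORDER
At BORDER: longest match for 14.213.72.168 is 14.213.72.0/22 -> LAN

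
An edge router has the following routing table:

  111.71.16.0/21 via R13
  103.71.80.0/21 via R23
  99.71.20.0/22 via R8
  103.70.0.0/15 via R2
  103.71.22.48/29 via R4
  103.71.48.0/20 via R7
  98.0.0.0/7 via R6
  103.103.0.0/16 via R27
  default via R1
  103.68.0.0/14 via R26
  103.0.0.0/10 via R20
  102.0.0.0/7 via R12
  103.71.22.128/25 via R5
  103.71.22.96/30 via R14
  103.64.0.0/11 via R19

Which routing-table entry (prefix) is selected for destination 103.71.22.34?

103.70.0.0/15

Entries matching 103.71.22.34:
  0.0.0.0/0 (default, matches everything)
  102.0.0.0/7 (102.0.0.0 - 103.255.255.255)
  103.64.0.0/11 (103.64.0.0 - 103.95.255.255)
  103.68.0.0/14 (103.68.0.0 - 103.71.255.255)
  103.70.0.0/15 (103.70.0.0 - 103.71.255.255)
Most specific is 103.70.0.0/15.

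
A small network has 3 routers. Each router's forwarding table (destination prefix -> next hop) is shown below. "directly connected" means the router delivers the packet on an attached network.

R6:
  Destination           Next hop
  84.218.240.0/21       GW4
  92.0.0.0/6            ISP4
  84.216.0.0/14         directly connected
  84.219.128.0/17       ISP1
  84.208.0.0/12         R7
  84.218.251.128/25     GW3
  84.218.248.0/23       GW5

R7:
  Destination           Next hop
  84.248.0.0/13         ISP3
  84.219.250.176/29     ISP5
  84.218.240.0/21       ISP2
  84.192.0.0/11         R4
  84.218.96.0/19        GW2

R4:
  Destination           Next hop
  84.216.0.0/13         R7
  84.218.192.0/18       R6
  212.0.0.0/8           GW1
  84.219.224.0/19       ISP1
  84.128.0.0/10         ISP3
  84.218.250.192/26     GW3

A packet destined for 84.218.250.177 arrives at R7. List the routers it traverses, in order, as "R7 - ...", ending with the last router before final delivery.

R7 - R4 - R6

At R7: longest match for 84.218.250.177 is 84.192.0.0/11 -> R4
At R4: longest match for 84.218.250.177 is 84.218.192.0/18 -> R6
At R6: longest match for 84.218.250.177 is 84.216.0.0/14 -> directly connected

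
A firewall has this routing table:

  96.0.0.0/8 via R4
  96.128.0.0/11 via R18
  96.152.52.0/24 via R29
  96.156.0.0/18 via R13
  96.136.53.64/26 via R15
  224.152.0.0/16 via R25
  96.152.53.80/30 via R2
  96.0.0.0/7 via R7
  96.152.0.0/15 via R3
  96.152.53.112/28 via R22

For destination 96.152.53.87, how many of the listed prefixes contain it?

4

Prefixes containing 96.152.53.87:
  96.0.0.0/7 (96.0.0.0 - 97.255.255.255)
  96.0.0.0/8 (96.0.0.0 - 96.255.255.255)
  96.128.0.0/11 (96.128.0.0 - 96.159.255.255)
  96.152.0.0/15 (96.152.0.0 - 96.153.255.255)
Total matching entries: 4.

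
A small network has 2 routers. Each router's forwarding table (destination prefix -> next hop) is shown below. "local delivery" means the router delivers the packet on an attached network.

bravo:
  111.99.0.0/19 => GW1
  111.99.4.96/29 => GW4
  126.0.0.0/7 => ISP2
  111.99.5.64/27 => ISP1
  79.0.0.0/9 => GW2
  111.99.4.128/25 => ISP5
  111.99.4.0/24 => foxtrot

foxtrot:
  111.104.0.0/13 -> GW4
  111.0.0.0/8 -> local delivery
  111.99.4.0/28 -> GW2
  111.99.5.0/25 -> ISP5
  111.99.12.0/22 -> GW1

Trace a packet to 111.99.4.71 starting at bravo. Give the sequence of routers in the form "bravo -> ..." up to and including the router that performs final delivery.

At bravo: longest match for 111.99.4.71 is 111.99.4.0/24 -> foxtrot
At foxtrot: longest match for 111.99.4.71 is 111.0.0.0/8 -> local delivery

bravo -> foxtrot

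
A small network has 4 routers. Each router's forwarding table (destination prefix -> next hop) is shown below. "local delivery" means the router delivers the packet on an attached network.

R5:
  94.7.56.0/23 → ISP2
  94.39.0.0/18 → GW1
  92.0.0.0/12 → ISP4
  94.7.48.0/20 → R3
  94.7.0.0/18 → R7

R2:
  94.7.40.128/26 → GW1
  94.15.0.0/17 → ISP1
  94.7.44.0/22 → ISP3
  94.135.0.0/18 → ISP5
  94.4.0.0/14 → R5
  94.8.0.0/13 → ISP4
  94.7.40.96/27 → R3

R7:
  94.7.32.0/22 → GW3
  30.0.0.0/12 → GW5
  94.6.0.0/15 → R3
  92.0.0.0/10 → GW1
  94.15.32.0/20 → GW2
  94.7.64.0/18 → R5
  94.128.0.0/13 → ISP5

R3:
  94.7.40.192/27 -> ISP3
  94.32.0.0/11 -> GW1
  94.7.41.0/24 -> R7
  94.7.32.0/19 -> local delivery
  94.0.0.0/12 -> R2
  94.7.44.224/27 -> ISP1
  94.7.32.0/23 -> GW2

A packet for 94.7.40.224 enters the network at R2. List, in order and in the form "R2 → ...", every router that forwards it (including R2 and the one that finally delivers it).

R2 → R5 → R7 → R3

At R2: longest match for 94.7.40.224 is 94.4.0.0/14 -> R5
At R5: longest match for 94.7.40.224 is 94.7.0.0/18 -> R7
At R7: longest match for 94.7.40.224 is 94.6.0.0/15 -> R3
At R3: longest match for 94.7.40.224 is 94.7.32.0/19 -> local delivery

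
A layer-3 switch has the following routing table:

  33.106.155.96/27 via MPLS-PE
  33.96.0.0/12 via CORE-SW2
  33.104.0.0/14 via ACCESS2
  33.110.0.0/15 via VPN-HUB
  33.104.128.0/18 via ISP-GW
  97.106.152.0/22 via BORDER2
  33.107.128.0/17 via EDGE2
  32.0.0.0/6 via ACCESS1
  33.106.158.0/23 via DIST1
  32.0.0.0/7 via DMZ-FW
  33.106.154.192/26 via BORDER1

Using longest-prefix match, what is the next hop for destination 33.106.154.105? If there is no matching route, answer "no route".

Routes whose prefix contains 33.106.154.105:
  32.0.0.0/6 (32.0.0.0 - 35.255.255.255) -> ACCESS1
  32.0.0.0/7 (32.0.0.0 - 33.255.255.255) -> DMZ-FW
  33.96.0.0/12 (33.96.0.0 - 33.111.255.255) -> CORE-SW2
  33.104.0.0/14 (33.104.0.0 - 33.107.255.255) -> ACCESS2
More-specific entries that do NOT match:
  33.106.155.96/27 (33.106.155.96 - 33.106.155.127) does not contain 33.106.154.105
  33.106.154.192/26 (33.106.154.192 - 33.106.154.255) does not contain 33.106.154.105
  33.106.158.0/23 (33.106.158.0 - 33.106.159.255) does not contain 33.106.154.105
  97.106.152.0/22 (97.106.152.0 - 97.106.155.255) does not contain 33.106.154.105
  33.104.128.0/18 (33.104.128.0 - 33.104.191.255) does not contain 33.106.154.105
  33.107.128.0/17 (33.107.128.0 - 33.107.255.255) does not contain 33.106.154.105
  33.110.0.0/15 (33.110.0.0 - 33.111.255.255) does not contain 33.106.154.105
Longest matching prefix is /14 -> next hop ACCESS2.

ACCESS2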